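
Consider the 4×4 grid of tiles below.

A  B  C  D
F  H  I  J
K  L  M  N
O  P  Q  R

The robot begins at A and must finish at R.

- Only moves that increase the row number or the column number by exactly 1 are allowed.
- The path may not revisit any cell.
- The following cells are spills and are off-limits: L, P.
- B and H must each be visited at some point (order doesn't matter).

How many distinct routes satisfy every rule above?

A right/down-only route from A to R makes exactly 3 down-moves and 3 right-moves in some order.
With no other constraints that would be C(6,3) = 20 routes.
A monotone route can only reach the required cells in the order B, H, so split there and multiply the segment counts (each segment already excludes blocked cells): A→B: 1; B→H: 1; H→R: 3; product = 3.
That gives 3 routes.

3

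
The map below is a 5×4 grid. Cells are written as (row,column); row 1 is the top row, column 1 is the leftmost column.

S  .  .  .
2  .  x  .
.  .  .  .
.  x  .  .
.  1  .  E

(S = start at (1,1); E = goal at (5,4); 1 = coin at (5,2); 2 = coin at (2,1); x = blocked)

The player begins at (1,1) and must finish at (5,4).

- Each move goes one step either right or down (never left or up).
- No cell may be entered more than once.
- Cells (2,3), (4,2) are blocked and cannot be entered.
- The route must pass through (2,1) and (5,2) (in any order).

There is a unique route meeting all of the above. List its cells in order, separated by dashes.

(1,1) - (2,1) - (3,1) - (4,1) - (5,1) - (5,2) - (5,3) - (5,4)

Moves only go right or down, so the column and row indices never decrease.
Route from (1,1): 4× down (reaching (5,1)), 3× right (reaching (5,4)) — 7 moves in all.
Check: all required cells visited.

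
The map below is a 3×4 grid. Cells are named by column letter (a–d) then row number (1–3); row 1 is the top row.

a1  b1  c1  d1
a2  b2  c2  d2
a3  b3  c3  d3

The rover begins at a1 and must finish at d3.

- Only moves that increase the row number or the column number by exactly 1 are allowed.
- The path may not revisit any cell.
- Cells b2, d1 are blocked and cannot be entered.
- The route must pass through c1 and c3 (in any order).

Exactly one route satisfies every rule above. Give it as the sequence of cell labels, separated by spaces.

Moves only go right or down, so the column and row indices never decrease.
Route from a1: right 2 to c1, down 2 to c3, right 1 to d3 — 5 moves in all.
Check: all required cells visited.

a1 b1 c1 c2 c3 d3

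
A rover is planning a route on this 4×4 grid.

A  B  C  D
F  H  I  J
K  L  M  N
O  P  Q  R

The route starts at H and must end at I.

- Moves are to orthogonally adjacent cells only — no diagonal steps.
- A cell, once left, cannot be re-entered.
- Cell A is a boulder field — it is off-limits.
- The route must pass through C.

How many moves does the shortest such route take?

3

Any route passes through C somewhere between H and I. Summing Manhattan distances along the two legs (H → C → I) gives a lower bound of 2 + 1 = 3 moves.
A route of 3 moves achieves this: H → B → C → I.
Since 3 matches the lower bound, it is optimal.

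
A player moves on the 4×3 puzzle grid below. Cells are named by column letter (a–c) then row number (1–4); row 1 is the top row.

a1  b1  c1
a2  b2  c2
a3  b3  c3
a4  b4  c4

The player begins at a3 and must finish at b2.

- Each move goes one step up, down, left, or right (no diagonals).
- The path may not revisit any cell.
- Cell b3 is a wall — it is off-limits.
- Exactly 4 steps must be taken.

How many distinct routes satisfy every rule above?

1

Need simple routes of exactly 4 moves from a3 to b2 (Manhattan distance 2, so 1 moves are spent on a detour and 1 undoing it).
Enumerating: a3 a2 a1 b1 b2.
That gives 1 route.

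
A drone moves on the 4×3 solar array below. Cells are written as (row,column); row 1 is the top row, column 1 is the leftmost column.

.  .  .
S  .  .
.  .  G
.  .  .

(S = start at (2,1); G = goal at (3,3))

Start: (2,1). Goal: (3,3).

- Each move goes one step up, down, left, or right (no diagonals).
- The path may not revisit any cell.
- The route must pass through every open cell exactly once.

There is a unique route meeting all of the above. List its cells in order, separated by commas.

(2,1), (1,1), (1,2), (1,3), (2,3), (2,2), (3,2), (3,1), (4,1), (4,2), (4,3), (3,3)

Need to visit all 12 open cells exactly once, starting at (2,1) and ending at (3,3).
Cell (4,3) has only two open neighbours ((3,3) and (4,2)), so the path must pass straight through it: one of those is the cell it's entered from and the other is where it exits.
Route from (2,1): up to (1,1), 2× right (reaching (1,3)), down to (2,3), left to (2,2), down to (3,2), left to (3,1), down to (4,1), 2× right (reaching (4,3)), up to (3,3) — 11 moves in all.
Check: all 12 open cells covered.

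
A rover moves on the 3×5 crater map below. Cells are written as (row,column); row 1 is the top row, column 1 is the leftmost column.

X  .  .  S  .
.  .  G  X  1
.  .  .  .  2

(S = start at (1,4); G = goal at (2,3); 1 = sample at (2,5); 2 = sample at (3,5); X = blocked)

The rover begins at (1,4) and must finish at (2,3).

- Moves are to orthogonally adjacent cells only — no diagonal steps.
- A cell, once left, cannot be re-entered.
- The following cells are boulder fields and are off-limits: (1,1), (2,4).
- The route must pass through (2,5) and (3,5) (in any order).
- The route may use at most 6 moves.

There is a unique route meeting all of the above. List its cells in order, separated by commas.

Any route must reach (2,5) and (3,5) and still end at (2,3) within 6 moves, so the order of the required stops is forced.
Route from (1,4): right 1 to (1,5), down 2 to (3,5), left 2 to (3,3), up 1 to (2,3) — 6 moves in all.
Check: all required cells visited; 6 ≤ 6 moves.

(1,4), (1,5), (2,5), (3,5), (3,4), (3,3), (2,3)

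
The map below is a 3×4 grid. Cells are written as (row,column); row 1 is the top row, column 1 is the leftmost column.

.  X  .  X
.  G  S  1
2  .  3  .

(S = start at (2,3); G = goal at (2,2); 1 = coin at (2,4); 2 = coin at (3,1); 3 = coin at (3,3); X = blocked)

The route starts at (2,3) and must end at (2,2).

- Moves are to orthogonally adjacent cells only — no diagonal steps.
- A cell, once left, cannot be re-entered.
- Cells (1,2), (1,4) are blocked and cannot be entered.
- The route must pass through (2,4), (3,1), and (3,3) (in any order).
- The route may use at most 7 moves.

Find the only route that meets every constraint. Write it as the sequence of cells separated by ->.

Any route must reach (2,4), (3,1), and (3,3) and still end at (2,2) within 7 moves, so the order of the required stops is forced.
Route from (2,3): right 1 to (2,4), down 1 to (3,4), left 3 to (3,1), up 1 to (2,1), right 1 to (2,2) — 7 moves in all.
Check: all required cells visited; 7 ≤ 7 moves.

(2,3) -> (2,4) -> (3,4) -> (3,3) -> (3,2) -> (3,1) -> (2,1) -> (2,2)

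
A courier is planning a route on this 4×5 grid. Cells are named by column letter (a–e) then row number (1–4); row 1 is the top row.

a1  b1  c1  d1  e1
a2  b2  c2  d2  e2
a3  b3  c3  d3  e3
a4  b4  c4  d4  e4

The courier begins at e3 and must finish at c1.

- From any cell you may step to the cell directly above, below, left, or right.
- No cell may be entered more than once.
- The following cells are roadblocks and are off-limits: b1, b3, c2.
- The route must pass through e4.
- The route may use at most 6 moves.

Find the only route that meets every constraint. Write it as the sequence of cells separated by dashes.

e3 - e4 - d4 - d3 - d2 - d1 - c1

The budget equals the shortest possible length, so every move has to be on a shortest route through the required cells.
Route from e3: down to e4, left to d4, 3× up (reaching d1), left to c1 — 6 moves in all.
Check: all required cells visited; 6 ≤ 6 moves.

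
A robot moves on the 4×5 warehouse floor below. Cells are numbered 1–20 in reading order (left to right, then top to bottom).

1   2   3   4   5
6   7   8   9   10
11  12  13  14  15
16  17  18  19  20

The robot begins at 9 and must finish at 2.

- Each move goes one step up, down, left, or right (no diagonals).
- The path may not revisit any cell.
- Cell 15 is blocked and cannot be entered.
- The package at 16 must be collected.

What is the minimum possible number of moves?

Any route passes through 16 somewhere between 9 and 2. Summing Manhattan distances along the two legs (9 → 16 → 2) gives a lower bound of 5 + 4 = 9 moves.
A route of 9 moves achieves this: 9 → 14 → 19 → 18 → 17 → 16 → 11 → 6 → 1 → 2.
Since 9 matches the lower bound, it is optimal.

9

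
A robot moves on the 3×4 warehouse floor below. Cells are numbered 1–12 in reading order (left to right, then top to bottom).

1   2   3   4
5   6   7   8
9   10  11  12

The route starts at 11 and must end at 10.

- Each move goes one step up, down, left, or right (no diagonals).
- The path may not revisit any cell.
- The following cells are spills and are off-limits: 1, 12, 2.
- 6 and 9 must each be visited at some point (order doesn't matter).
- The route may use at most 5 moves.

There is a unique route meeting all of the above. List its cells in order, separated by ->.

The 5-move cap with required stops at 6, 9 leaves no slack for detours.
Route from 11: up 1 to 7, left 2 to 5, down 1 to 9, right 1 to 10 — 5 moves in all.
Check: all required cells visited; 5 ≤ 5 moves.

11 -> 7 -> 6 -> 5 -> 9 -> 10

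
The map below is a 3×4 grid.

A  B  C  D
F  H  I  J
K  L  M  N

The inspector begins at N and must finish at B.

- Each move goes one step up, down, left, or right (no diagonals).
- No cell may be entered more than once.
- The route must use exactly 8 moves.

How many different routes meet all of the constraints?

9

Need simple routes of exactly 8 moves from N to B (Manhattan distance 4, so 2 moves are spent on a detour and 2 undoing it).
Branch systematically from the start, pruning whenever the remaining move budget drops below the Manhattan distance to B or differs from it in parity. Grouping the completions by first move — via J: 6; via M: 3 — and summing: 6 + 3 = 9.
That gives 9 routes.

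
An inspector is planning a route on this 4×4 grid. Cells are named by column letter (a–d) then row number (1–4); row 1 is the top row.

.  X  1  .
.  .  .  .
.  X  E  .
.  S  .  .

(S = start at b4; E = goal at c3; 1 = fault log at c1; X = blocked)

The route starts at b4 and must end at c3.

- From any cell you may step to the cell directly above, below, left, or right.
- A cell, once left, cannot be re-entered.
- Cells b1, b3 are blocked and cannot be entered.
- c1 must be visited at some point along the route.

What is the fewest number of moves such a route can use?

8

Any route passes through c1 somewhere between b4 and c3. Summing Manhattan distances along the two legs (b4 → c1 → c3) gives a lower bound of 4 + 2 = 6 moves.
The shortest route satisfying every rule uses 8 moves: b4 → c4 → d4 → d3 → d2 → d1 → c1 → c2 → c3.
The bound of 6 isn't tight here; checking systematically, no route of length 6 through 7 satisfies every constraint, so 8 is the minimum.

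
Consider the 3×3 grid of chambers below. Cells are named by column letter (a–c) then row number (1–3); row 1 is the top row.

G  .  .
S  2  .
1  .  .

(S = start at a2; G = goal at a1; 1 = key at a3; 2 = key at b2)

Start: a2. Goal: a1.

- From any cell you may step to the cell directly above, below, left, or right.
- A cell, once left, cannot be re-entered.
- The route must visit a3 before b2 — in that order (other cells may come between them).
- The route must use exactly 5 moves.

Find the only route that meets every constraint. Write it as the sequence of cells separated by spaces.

a2 a3 b3 b2 b1 a1

The waypoints must appear in the order a3, b2, with no cell reused.
Route from a2: down 1 to a3, right 1 to b3, up 2 to b1, left 1 to a1 — 5 moves in all.
Check: order respected (1 at step 1, 2 at step 3); 5 moves as required.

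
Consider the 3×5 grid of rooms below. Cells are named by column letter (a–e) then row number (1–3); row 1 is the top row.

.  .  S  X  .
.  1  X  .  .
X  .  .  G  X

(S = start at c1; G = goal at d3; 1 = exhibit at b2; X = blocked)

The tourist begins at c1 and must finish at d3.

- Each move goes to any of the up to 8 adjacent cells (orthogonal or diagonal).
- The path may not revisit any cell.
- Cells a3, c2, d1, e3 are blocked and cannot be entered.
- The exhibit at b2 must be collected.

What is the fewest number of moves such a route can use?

3

Any route passes through b2 somewhere between c1 and d3. Summing Chebyshev distances along the two legs (c1 → b2 → d3) gives a lower bound of 1 + 2 = 3 moves.
A route of 3 moves achieves this: c1 → b2 → c3 → d3.
Since 3 matches the lower bound, it is optimal.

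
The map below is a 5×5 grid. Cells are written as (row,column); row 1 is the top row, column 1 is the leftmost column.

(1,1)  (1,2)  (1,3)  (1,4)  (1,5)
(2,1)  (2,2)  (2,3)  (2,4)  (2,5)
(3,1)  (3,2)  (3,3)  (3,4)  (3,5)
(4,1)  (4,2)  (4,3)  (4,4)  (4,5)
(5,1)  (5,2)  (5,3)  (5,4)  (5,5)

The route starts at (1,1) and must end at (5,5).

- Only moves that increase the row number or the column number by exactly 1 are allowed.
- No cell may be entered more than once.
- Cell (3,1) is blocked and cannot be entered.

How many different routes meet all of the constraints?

A right/down-only route from (1,1) to (5,5) makes exactly 4 down-moves and 4 right-moves in some order.
With no other constraints that would be C(8,4) = 70 routes.
Subtract routes through each blocked cell (inclusion–exclusion for overlaps): − through (3,1): 15 → 55.
That gives 55 routes.

55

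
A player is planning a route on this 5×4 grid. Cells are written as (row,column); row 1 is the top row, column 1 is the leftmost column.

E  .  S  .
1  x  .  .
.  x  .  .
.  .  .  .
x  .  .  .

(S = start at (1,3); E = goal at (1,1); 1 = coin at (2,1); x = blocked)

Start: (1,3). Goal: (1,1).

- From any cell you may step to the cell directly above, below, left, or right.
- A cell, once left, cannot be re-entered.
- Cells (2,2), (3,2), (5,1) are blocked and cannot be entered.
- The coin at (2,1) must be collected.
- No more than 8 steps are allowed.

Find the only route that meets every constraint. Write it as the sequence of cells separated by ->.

(1,3) -> (2,3) -> (3,3) -> (4,3) -> (4,2) -> (4,1) -> (3,1) -> (2,1) -> (1,1)

Any route must reach (2,1) and still end at (1,1) within 8 moves, so the order of the required stops is forced.
Route from (1,3): down 3 to (4,3), left 2 to (4,1), up 3 to (1,1) — 8 moves in all.
Check: all required cells visited; 8 ≤ 8 moves.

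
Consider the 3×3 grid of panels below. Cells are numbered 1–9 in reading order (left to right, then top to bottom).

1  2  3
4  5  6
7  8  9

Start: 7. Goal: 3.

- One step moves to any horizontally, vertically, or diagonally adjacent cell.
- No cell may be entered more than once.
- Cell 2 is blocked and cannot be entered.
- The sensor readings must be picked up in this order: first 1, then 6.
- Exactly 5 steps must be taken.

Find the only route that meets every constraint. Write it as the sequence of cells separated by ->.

7 -> 4 -> 1 -> 5 -> 6 -> 3

The waypoints must appear in the order 1, 6, with no cell reused.
Route from 7: up 2 to 1, down-right 1 to 5, right 1 to 6, up 1 to 3 — 5 moves in all.
Check: order respected (1 at step 2, 6 at step 4); 5 moves as required.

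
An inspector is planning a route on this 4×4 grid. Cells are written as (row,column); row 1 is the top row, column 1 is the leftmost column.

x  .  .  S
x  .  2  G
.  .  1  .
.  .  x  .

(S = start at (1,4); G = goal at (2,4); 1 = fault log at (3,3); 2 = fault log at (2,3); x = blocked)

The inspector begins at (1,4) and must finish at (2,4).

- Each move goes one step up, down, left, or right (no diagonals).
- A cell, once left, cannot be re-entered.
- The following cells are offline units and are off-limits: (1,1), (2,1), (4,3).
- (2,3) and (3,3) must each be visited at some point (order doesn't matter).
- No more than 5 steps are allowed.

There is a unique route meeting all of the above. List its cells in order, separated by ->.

The 5-move cap with required stops at (2,3), (3,3) leaves no slack for detours.
Route from (1,4): left to (1,3), 2× down (reaching (3,3)), right to (3,4), up to (2,4) — 5 moves in all.
Check: all required cells visited; 5 ≤ 5 moves.

(1,4) -> (1,3) -> (2,3) -> (3,3) -> (3,4) -> (2,4)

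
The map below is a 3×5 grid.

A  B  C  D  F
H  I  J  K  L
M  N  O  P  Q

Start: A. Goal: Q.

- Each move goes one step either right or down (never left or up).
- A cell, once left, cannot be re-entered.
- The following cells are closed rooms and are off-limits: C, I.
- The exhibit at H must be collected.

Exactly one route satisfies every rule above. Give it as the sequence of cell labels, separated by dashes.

A - H - M - N - O - P - Q

Moves only go right or down, so the column and row indices never decrease.
Route from A: 2× down (reaching M), 4× right (reaching Q) — 6 moves in all.
Check: all required cells visited.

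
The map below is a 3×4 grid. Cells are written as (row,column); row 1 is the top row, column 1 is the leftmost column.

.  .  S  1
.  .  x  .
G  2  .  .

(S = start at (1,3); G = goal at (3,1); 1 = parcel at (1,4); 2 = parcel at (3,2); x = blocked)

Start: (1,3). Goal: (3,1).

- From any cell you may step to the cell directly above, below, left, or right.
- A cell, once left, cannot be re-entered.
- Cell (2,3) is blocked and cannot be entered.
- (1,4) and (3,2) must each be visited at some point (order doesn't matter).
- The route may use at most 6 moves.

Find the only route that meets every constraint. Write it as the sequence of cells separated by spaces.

The budget equals the shortest possible length, so every move has to be on a shortest route through the required cells.
Route from (1,3): right 1 to (1,4), down 2 to (3,4), left 3 to (3,1) — 6 moves in all.
Check: all required cells visited; 6 ≤ 6 moves.

(1,3) (1,4) (2,4) (3,4) (3,3) (3,2) (3,1)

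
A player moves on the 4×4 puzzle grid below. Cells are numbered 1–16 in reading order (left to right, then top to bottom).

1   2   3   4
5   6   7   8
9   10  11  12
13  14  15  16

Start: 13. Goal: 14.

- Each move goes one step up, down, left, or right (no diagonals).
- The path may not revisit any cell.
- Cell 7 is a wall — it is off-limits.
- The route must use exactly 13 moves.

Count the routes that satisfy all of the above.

4

Need simple routes of exactly 13 moves from 13 to 14 (Manhattan distance 1, so 6 moves are spent on a detour and 6 undoing it).
Enumerating: 13 9 5 1 2 3 4 8 12 16 15 11 10 14 | 13 9 5 6 2 3 4 8 12 16 15 11 10 14 | 13 9 10 6 5 1 2 3 4 8 12 16 15 14 | 13 9 10 6 5 1 2 3 4 8 12 11 15 14.
That gives 4 routes.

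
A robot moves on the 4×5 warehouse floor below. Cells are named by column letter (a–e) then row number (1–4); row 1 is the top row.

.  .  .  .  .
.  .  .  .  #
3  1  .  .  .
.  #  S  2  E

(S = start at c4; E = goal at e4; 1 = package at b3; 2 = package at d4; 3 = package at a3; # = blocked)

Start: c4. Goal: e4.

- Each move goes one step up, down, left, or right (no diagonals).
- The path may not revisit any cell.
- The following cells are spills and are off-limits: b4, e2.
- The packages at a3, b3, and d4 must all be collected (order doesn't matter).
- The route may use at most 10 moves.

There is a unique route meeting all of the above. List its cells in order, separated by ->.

c4 -> c3 -> b3 -> a3 -> a2 -> b2 -> c2 -> d2 -> d3 -> d4 -> e4

The 10-move cap with required stops at a3, b3, d4 leaves no slack for detours.
Route from c4: up to c3, 2× left (reaching a3), up to a2, 3× right (reaching d2), 2× down (reaching d4), right to e4 — 10 moves in all.
Check: all required cells visited; 10 ≤ 10 moves.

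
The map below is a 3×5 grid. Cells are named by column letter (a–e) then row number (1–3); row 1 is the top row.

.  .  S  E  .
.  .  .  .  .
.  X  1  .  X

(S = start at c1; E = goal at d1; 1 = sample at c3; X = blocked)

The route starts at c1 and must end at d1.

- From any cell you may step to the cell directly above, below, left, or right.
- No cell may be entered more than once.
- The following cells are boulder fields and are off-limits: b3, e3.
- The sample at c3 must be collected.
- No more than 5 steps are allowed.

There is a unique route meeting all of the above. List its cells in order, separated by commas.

c1, c2, c3, d3, d2, d1

Any route must reach c3 and still end at d1 within 5 moves, so the order of the required stops is forced.
Route from c1: 2× down (reaching c3), right to d3, 2× up (reaching d1) — 5 moves in all.
Check: all required cells visited; 5 ≤ 5 moves.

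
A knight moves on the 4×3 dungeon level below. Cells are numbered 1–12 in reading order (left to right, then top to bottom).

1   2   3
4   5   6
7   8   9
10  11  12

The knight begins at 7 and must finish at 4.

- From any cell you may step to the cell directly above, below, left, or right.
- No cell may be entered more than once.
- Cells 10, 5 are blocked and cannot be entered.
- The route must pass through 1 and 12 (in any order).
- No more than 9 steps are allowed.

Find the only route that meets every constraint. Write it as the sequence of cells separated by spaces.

7 8 11 12 9 6 3 2 1 4

The 9-move cap with required stops at 1, 12 leaves no slack for detours.
Route from 7: right 1 to 8, down 1 to 11, right 1 to 12, up 3 to 3, left 2 to 1, down 1 to 4 — 9 moves in all.
Check: all required cells visited; 9 ≤ 9 moves.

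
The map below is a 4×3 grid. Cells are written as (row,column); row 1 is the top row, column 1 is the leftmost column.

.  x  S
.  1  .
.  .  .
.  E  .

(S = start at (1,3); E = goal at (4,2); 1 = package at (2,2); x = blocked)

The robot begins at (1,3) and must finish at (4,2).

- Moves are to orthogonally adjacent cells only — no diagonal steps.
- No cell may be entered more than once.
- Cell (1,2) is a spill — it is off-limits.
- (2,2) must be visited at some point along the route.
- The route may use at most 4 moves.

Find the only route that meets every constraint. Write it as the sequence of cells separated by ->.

(1,3) -> (2,3) -> (2,2) -> (3,2) -> (4,2)

The budget equals the shortest possible length, so every move has to be on a shortest route through the required cells.
Route from (1,3): down to (2,3), left to (2,2), 2× down (reaching (4,2)) — 4 moves in all.
Check: all required cells visited; 4 ≤ 4 moves.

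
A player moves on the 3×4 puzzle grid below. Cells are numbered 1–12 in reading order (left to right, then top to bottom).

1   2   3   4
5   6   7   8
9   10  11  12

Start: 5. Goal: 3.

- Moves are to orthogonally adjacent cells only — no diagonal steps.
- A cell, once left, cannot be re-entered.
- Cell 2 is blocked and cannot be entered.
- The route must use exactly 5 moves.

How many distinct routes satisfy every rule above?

Need simple routes of exactly 5 moves from 5 to 3 (Manhattan distance 3, so 1 moves are spent on a detour and 1 undoing it).
Enumerating: 5 9 10 6 7 3 | 5 9 10 11 7 3 | 5 6 10 11 7 3 | 5 6 7 8 4 3.
That gives 4 routes.

4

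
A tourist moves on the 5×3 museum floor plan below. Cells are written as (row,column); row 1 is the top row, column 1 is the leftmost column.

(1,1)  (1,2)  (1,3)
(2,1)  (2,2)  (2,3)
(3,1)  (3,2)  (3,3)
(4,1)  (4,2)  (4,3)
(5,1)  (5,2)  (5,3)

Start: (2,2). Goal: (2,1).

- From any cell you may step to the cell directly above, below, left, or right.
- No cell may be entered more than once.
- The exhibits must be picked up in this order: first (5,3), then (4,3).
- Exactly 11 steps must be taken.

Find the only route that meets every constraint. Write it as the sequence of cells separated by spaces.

(2,2) (3,2) (4,2) (5,2) (5,3) (4,3) (3,3) (2,3) (1,3) (1,2) (1,1) (2,1)

The waypoints must appear in the order (5,3), (4,3), with no cell reused.
Route from (2,2): down 3 to (5,2), right 1 to (5,3), up 4 to (1,3), left 2 to (1,1), down 1 to (2,1) — 11 moves in all.
Check: order respected ((5,3) at step 4, (4,3) at step 5); 11 moves as required.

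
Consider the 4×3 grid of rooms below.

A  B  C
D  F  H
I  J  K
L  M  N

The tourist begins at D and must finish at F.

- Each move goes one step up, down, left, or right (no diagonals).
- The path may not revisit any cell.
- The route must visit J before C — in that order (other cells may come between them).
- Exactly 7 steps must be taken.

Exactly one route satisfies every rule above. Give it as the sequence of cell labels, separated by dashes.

The waypoints must appear in the order J, C, with no cell reused.
Route from D: down to I, 2× right (reaching K), 2× up (reaching C), left to B, down to F — 7 moves in all.
Check: order respected (J at step 2, C at step 5); 7 moves as required.

D - I - J - K - H - C - B - F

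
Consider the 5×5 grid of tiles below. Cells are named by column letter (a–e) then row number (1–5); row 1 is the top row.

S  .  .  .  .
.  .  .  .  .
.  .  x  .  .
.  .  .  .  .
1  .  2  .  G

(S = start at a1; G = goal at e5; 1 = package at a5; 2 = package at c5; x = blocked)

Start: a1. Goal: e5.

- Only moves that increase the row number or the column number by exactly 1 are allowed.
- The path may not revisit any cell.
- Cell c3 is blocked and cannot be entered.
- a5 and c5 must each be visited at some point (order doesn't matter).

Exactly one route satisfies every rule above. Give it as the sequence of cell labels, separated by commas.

a1, a2, a3, a4, a5, b5, c5, d5, e5

Moves only go right or down, so the column and row indices never decrease.
Route from a1: down 4 to a5, right 4 to e5 — 8 moves in all.
Check: all required cells visited.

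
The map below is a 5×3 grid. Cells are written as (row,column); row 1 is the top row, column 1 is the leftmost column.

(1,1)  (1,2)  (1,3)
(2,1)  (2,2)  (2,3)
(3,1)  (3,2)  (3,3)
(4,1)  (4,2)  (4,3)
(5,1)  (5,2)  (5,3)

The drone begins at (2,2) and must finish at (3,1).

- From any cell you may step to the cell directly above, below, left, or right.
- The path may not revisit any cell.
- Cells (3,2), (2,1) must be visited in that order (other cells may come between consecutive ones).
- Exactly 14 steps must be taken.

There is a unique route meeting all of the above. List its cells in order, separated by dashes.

The waypoints must appear in the order (3,2), (2,1), with no cell reused.
Route from (2,2): down 2 to (4,2), left 1 to (4,1), down 1 to (5,1), right 2 to (5,3), up 4 to (1,3), left 2 to (1,1), down 2 to (3,1) — 14 moves in all.
Check: order respected ((3,2) at step 1, (2,1) at step 13); 14 moves as required.

(2,2) - (3,2) - (4,2) - (4,1) - (5,1) - (5,2) - (5,3) - (4,3) - (3,3) - (2,3) - (1,3) - (1,2) - (1,1) - (2,1) - (3,1)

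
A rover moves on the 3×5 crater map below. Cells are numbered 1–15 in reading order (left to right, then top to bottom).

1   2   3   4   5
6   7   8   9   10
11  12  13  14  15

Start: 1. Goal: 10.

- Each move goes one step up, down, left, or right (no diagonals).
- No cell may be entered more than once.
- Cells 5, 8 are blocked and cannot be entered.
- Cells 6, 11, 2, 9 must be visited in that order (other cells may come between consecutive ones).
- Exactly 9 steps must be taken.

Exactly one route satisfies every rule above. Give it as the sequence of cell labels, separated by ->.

The waypoints must appear in the order 6, 11, 2, 9, with no cell reused.
Route from 1: down 2 to 11, right 1 to 12, up 2 to 2, right 2 to 4, down 1 to 9, right 1 to 10 — 9 moves in all.
Check: order respected (6 at step 1, 11 at step 2, 2 at step 5, 9 at step 8); 9 moves as required.

1 -> 6 -> 11 -> 12 -> 7 -> 2 -> 3 -> 4 -> 9 -> 10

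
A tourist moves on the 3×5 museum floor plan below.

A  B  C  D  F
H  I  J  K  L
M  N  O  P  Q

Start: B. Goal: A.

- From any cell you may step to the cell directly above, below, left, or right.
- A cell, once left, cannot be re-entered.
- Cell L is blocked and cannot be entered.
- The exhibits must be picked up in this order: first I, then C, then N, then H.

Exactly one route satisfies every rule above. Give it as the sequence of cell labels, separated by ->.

The waypoints must appear in the order I, C, N, H, with no cell reused.
Route from B: down 1 to I, right 1 to J, up 1 to C, right 1 to D, down 2 to P, left 3 to M, up 2 to A — 11 moves in all.
Check: order respected (I at step 1, C at step 3, N at step 8, H at step 10).

B -> I -> J -> C -> D -> K -> P -> O -> N -> M -> H -> A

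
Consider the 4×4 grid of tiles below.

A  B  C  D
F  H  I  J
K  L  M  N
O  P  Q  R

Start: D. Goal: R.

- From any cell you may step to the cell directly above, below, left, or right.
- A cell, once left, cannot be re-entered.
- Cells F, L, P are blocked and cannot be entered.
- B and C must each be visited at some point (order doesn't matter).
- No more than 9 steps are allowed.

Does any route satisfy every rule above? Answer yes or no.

One route that works: D → C → B → H → I → M → Q → R.

yes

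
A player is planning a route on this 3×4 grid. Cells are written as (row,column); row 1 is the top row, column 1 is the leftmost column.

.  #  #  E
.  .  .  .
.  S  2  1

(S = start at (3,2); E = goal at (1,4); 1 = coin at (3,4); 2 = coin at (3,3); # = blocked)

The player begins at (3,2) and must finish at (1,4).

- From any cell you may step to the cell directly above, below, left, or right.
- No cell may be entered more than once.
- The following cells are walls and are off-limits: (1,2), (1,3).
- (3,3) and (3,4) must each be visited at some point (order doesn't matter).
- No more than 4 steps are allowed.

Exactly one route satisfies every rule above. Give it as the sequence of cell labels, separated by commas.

The budget equals the shortest possible length, so every move has to be on a shortest route through the required cells.
Route from (3,2): 2× right (reaching (3,4)), 2× up (reaching (1,4)) — 4 moves in all.
Check: all required cells visited; 4 ≤ 4 moves.

(3,2), (3,3), (3,4), (2,4), (1,4)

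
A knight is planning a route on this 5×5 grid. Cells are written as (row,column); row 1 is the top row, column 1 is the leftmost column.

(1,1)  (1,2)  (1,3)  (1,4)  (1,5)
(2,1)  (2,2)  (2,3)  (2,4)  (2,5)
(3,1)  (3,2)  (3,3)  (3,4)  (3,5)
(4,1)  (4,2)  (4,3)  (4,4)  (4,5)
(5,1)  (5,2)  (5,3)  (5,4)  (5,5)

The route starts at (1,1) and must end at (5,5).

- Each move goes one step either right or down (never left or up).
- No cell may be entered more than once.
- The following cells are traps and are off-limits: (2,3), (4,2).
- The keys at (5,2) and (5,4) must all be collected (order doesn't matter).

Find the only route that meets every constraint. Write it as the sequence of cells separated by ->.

(1,1) -> (2,1) -> (3,1) -> (4,1) -> (5,1) -> (5,2) -> (5,3) -> (5,4) -> (5,5)

Moves only go right or down, so the column and row indices never decrease.
Route from (1,1): 4× down (reaching (5,1)), 4× right (reaching (5,5)) — 8 moves in all.
Check: all required cells visited.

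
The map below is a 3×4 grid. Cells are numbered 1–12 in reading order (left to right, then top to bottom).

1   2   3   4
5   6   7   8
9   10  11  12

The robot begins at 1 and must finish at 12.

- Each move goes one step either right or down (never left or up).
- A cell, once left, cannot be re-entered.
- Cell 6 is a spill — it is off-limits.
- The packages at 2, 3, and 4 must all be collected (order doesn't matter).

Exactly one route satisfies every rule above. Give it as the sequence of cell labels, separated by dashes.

Moves only go right or down, so the column and row indices never decrease.
Route from 1: right 3 to 4, down 2 to 12 — 5 moves in all.
Check: all required cells visited.

1 - 2 - 3 - 4 - 8 - 12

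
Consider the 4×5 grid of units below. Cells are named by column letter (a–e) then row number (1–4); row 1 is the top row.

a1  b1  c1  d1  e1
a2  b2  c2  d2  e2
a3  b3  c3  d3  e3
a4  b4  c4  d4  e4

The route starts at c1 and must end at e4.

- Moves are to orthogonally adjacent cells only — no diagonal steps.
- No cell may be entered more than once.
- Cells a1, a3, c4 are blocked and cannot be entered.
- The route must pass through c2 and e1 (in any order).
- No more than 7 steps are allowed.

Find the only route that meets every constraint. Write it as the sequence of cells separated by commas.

c1, c2, d2, d1, e1, e2, e3, e4

The budget equals the shortest possible length, so every move has to be on a shortest route through the required cells.
Route from c1: down 1 to c2, right 1 to d2, up 1 to d1, right 1 to e1, down 3 to e4 — 7 moves in all.
Check: all required cells visited; 7 ≤ 7 moves.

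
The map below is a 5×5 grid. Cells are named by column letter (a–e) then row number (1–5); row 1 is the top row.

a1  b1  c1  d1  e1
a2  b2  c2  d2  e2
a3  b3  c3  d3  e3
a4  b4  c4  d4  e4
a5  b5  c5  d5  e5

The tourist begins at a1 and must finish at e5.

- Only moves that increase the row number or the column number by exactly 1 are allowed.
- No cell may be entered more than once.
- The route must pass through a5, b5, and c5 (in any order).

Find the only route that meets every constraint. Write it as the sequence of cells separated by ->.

a1 -> a2 -> a3 -> a4 -> a5 -> b5 -> c5 -> d5 -> e5

Moves only go right or down, so the column and row indices never decrease.
Route from a1: down 4 to a5, right 4 to e5 — 8 moves in all.
Check: all required cells visited.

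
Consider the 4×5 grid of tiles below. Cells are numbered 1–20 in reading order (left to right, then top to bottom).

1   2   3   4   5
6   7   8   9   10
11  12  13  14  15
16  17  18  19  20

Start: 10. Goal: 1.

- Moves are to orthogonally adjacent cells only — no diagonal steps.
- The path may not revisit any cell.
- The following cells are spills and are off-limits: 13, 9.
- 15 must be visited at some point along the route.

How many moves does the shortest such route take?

9

Any route passes through 15 somewhere between 10 and 1. Summing Manhattan distances along the two legs (10 → 15 → 1) gives a lower bound of 1 + 6 = 7 moves.
The shortest route satisfying every rule uses 9 moves: 10 → 15 → 20 → 19 → 18 → 17 → 12 → 7 → 2 → 1.
The no-revisit rule (legs can't share cells) pushes the minimum above the 7-move bound; an exhaustive check rules out every length from 7 to 8, leaving 9 as the minimum.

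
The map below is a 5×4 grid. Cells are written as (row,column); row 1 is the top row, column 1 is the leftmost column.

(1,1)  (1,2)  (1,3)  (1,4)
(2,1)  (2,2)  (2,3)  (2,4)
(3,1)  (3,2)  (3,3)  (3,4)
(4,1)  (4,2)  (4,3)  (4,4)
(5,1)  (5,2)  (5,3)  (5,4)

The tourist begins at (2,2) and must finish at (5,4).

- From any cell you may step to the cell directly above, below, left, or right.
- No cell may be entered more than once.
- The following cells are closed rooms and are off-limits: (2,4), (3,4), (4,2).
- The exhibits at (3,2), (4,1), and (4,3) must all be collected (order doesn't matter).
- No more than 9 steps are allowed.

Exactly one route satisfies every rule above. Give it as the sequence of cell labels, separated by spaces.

(2,2) (3,2) (3,1) (4,1) (5,1) (5,2) (5,3) (4,3) (4,4) (5,4)

The budget equals the shortest possible length, so every move has to be on a shortest route through the required cells.
Route from (2,2): down 1 to (3,2), left 1 to (3,1), down 2 to (5,1), right 2 to (5,3), up 1 to (4,3), right 1 to (4,4), down 1 to (5,4) — 9 moves in all.
Check: all required cells visited; 9 ≤ 9 moves.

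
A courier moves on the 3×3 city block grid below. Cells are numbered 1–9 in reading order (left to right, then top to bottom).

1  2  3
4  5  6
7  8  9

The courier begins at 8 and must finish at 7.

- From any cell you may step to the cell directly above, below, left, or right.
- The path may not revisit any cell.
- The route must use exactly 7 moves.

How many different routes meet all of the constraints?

Need simple routes of exactly 7 moves from 8 to 7 (Manhattan distance 1, so 3 moves are spent on a detour and 3 undoing it).
Enumerating: 8 5 6 3 2 1 4 7 | 8 9 6 3 2 5 4 7 | 8 9 6 3 2 1 4 7 | 8 9 6 5 2 1 4 7.
That gives 4 routes.

4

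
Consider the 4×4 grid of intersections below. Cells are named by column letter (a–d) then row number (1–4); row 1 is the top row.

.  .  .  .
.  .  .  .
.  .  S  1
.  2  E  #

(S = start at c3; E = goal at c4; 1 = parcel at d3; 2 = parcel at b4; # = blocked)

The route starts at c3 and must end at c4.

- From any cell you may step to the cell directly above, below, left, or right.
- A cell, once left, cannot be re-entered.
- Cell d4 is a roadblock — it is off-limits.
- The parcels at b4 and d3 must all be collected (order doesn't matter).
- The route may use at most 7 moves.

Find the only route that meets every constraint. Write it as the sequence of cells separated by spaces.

Any route must reach b4 and d3 and still end at c4 within 7 moves, so the order of the required stops is forced.
Route from c3: right 1 to d3, up 1 to d2, left 2 to b2, down 2 to b4, right 1 to c4 — 7 moves in all.
Check: all required cells visited; 7 ≤ 7 moves.

c3 d3 d2 c2 b2 b3 b4 c4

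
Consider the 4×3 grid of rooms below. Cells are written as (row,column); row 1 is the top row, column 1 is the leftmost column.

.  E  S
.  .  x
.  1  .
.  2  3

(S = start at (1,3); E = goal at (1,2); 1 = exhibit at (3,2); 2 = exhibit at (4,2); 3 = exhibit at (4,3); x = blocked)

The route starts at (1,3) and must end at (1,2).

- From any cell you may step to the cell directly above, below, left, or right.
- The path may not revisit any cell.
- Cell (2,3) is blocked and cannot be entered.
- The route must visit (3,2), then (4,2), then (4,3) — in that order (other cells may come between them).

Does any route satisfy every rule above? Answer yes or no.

no

Every way from (1,3) to (3,2) runs through (1,2) — but (1,2) is where the route must end, so it would be entered once on the way to (3,2) and again at the finish.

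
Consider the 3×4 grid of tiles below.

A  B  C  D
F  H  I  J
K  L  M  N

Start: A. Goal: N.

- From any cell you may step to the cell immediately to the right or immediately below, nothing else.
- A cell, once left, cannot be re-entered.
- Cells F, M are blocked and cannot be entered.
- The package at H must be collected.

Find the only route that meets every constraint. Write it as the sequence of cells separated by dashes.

Moves only go right or down, so the column and row indices never decrease.
Route from A: right to B, down to H, 2× right (reaching J), down to N — 5 moves in all.
Check: all required cells visited.

A - B - H - I - J - N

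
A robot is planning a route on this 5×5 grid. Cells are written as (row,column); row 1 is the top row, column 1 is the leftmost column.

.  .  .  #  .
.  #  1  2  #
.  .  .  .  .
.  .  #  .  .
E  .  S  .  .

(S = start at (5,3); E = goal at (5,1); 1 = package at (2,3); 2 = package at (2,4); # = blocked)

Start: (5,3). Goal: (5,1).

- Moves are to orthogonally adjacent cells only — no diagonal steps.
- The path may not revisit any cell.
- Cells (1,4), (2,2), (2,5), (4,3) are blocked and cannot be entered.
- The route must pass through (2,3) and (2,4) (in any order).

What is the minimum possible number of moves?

10

Any route passes through (2,3) and (2,4) in some order between (5,3) and (5,1). Summing Manhattan distances along each leg and taking the cheapest ordering ((5,3) → (2,3) → (2,4) → (5,1)) gives a lower bound of 3 + 1 + 6 = 10 moves.
A route of 10 moves achieves this: (5,3) → (5,4) → (4,4) → (3,4) → (2,4) → (2,3) → (3,3) → (3,2) → (4,2) → (5,2) → (5,1).
Since 10 matches the lower bound, it is optimal.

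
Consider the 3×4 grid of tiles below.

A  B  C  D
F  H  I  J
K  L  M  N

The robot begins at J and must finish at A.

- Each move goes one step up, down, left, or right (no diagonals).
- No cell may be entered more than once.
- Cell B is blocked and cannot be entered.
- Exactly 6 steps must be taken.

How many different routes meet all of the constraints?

7

Need simple routes of exactly 6 moves from J to A (Manhattan distance 4, so 1 moves are spent on a detour and 1 undoing it).
Enumerating: J D C I H F A | J N M I H F A | J N M L H F A | J N M L K F A | J I M L H F A | J I M L K F A | J I H L K F A.
That gives 7 routes.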